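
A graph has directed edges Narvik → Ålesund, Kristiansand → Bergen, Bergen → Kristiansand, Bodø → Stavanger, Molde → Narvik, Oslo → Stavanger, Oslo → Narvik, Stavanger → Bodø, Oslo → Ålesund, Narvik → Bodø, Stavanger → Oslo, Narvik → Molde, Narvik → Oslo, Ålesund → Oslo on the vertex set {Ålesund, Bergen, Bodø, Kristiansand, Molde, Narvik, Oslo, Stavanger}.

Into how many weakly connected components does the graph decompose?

From Ålesund: component {Ålesund, Bodø, Molde, Narvik, Oslo, Stavanger}.
From Bergen: component {Bergen, Kristiansand}.
That's 2 components.

2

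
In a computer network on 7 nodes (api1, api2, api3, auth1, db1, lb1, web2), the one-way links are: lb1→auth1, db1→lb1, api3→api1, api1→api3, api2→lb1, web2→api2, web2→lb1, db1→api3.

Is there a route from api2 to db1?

Explore from api2.
Distance 1: reach lb1.
Distance 2: reach auth1.
The search from api2 is exhausted; no directed path reaches db1.

No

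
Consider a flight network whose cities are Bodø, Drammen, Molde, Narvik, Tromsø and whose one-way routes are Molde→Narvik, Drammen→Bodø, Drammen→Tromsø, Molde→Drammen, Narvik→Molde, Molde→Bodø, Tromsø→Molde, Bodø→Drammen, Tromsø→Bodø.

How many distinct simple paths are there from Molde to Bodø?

Molde→Bodø
Molde→Drammen→Bodø
Molde→Drammen→Tromsø→Bodø

3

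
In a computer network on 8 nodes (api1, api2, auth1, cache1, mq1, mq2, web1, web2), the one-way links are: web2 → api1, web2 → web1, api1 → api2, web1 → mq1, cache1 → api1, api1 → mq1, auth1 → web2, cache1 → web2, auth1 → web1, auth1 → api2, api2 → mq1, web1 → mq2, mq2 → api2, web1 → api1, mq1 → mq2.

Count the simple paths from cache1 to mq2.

8

cache1→api1→api2→mq1→mq2
cache1→api1→mq1→mq2
cache1→web2→api1→api2→mq1→mq2
cache1→web2→api1→mq1→mq2
cache1→web2→web1→api1→api2→mq1→mq2
cache1→web2→web1→api1→mq1→mq2
cache1→web2→web1→mq1→mq2
cache1→web2→web1→mq2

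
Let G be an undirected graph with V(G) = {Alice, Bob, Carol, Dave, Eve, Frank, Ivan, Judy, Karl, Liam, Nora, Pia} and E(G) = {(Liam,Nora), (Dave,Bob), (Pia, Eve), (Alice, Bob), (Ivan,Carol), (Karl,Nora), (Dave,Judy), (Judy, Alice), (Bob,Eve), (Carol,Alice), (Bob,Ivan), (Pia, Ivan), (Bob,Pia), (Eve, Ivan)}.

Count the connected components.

3

From Alice: component {Alice, Bob, Carol, Dave, Eve, Ivan, Judy, Pia}.
From Frank: component {Frank}.
From Karl: component {Karl, Liam, Nora}.
That's 3 components.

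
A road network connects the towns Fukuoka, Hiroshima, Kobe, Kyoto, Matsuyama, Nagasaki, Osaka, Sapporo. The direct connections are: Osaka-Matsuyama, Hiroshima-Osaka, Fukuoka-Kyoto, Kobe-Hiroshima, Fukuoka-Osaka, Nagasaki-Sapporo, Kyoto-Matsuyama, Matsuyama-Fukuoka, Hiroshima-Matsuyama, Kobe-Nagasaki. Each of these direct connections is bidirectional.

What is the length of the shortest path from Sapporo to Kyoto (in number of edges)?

Distance 0: Sapporo.
Distance 1: Nagasaki.
Distance 2: Kobe.
Distance 3: Hiroshima.
Distance 4: Matsuyama, Osaka.
Distance 5: Fukuoka, Kyoto — contains Kyoto.

5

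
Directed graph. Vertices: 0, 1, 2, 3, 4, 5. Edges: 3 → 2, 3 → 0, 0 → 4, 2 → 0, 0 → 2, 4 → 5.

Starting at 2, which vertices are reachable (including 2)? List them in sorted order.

Start at 2.
Its neighbours: 0.
Then their neighbours: 4.
Then next layer: 5.
Nothing further is reachable.

0, 2, 4, 5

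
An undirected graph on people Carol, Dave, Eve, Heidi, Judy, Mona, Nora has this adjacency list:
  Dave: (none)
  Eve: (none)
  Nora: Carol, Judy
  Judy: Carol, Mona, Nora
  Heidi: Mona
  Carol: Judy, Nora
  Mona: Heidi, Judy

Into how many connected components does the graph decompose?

From Carol: component {Carol, Heidi, Judy, Mona, Nora}.
From Dave: component {Dave}.
From Eve: component {Eve}.
That's 3 components.

3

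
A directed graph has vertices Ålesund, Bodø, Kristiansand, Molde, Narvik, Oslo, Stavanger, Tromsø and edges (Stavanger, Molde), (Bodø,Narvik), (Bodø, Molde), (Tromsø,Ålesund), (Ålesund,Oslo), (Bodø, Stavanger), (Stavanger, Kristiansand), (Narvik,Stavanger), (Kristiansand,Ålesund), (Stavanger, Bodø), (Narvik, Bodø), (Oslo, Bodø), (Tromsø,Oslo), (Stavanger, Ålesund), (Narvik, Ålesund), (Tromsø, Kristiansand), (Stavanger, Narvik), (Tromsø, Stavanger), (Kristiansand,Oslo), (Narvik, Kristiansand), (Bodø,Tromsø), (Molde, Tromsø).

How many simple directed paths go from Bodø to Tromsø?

Bodø→Molde→Tromsø
Bodø→Narvik→Stavanger→Molde→Tromsø
Bodø→Stavanger→Molde→Tromsø
Bodø→Tromsø

4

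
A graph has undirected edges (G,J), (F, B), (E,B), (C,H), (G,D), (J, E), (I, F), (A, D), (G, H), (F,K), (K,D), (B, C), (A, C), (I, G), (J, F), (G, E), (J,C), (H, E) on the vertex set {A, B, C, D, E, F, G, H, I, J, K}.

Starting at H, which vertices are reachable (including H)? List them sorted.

A, B, C, D, E, F, G, H, I, J, K

Start at H.
Its neighbours: C, E, G.
Then their neighbours: A, B, D, I, J.
Then next layer: F, K.
Every vertex is now reached.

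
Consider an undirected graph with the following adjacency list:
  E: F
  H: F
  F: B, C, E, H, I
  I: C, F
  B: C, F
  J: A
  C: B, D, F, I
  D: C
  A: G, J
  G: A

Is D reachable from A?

No

Explore from A.
Distance 1: reach G, J.
The search is exhausted without reaching D; it lies in a different component.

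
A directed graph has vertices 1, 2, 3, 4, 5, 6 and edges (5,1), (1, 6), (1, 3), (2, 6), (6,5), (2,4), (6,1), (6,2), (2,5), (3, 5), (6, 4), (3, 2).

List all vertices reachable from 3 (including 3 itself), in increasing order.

Start at 3.
Its neighbours: 2, 5.
Then their neighbours: 1, 4, 6.
Every vertex is now reached.

1, 2, 3, 4, 5, 6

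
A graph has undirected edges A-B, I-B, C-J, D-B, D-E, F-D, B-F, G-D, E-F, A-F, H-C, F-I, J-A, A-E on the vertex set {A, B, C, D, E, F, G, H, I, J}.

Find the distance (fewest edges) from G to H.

Distance 0: G.
Distance 1: D.
Distance 2: B, E, F.
Distance 3: A, I.
Distance 4: J.
Distance 5: C.
Distance 6: H — contains H.

6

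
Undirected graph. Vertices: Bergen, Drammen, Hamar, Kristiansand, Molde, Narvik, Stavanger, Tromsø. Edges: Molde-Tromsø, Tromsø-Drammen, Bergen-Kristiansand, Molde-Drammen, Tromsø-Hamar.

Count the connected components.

4

From Bergen: component {Bergen, Kristiansand}.
From Drammen: component {Drammen, Hamar, Molde, Tromsø}.
From Narvik: component {Narvik}.
From Stavanger: component {Stavanger}.
That's 4 components.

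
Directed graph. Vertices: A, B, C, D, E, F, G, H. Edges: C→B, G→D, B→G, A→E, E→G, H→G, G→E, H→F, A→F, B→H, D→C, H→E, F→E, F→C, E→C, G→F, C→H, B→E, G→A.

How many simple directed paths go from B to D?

6

B→E→C→H→G→D
B→E→G→D
B→G→D
B→H→E→G→D
B→H→F→E→G→D
B→H→G→D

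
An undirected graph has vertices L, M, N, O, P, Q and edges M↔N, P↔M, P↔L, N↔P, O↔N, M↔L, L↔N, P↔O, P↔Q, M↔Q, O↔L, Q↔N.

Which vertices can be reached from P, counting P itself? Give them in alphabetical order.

L, M, N, O, P, Q

Start at P.
Its neighbours: L, M, N, O, Q.
Every vertex is now reached.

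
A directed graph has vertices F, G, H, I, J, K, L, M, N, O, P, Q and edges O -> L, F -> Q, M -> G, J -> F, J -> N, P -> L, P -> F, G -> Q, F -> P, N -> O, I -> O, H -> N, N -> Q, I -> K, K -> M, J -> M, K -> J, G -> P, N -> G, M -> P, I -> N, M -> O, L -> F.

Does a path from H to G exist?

Yes

Explore from H.
Distance 1: reach N.
Distance 2: reach G, O, Q.
Found G.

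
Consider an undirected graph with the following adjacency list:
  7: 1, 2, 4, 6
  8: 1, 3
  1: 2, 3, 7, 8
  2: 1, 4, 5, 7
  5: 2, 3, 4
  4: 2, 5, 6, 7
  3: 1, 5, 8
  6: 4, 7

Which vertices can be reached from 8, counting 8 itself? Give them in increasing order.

1, 2, 3, 4, 5, 6, 7, 8

Start at 8.
Its neighbours: 1, 3.
Then their neighbours: 2, 5, 7.
Then next layer: 4, 6.
Every vertex is now reached.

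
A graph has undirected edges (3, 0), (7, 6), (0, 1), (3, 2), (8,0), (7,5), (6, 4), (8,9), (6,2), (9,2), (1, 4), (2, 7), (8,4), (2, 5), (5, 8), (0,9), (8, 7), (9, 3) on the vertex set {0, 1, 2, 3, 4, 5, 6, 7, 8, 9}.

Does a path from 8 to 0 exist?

Yes

Explore from 8.
Distance 1: reach 0, 4, 5, 7, 9.
Found 0.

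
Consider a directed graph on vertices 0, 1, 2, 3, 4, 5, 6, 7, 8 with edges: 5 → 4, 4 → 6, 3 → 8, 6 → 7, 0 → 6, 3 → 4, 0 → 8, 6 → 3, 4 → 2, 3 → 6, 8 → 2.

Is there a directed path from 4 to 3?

Yes

Explore from 4.
Distance 1: reach 2, 6.
Distance 2: reach 3, 7.
Found 3.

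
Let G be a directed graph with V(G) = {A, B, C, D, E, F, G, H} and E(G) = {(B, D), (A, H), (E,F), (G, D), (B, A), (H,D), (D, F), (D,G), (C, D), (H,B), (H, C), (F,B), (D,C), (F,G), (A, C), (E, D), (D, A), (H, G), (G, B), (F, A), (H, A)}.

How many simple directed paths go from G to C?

15

G→B→A→C
G→B→A→H→C
G→B→A→H→D→C
G→B→D→A→C
G→B→D→A→H→C
G→B→D→C
G→B→D→F→A→C
G→B→D→F→A→H→C
G→D→A→C
G→D→A→H→C
G→D→C
G→D→F→A→C
G→D→F→A→H→C
G→D→F→B→A→C
G→D→F→B→A→H→C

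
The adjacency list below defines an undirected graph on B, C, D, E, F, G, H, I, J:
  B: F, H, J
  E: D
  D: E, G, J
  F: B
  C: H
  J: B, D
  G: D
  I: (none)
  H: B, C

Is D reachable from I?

No

I has no edges, so nothing is reachable from it.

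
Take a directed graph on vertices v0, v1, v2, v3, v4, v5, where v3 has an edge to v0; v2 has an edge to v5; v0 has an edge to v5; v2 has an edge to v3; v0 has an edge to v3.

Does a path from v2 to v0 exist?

Explore from v2.
Distance 1: reach v3, v5.
Distance 2: reach v0.
Found v0.

Yes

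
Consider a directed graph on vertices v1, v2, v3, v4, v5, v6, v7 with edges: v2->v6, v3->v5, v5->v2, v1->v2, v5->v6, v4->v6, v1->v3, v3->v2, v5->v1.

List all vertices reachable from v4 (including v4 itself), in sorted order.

v4, v6

Start at v4.
Its neighbours: v6.
Nothing further is reachable.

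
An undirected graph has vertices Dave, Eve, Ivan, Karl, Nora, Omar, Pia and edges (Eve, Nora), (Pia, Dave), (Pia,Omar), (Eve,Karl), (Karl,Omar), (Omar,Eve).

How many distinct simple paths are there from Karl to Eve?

2

Karl–Eve
Karl–Omar–Eve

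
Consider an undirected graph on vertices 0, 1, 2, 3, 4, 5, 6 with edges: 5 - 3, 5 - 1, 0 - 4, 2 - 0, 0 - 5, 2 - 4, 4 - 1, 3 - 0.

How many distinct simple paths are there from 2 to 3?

2–0–3
2–0–4–1–5–3
2–0–5–3
2–4–0–3
2–4–0–5–3
2–4–1–5–0–3
2–4–1–5–3

7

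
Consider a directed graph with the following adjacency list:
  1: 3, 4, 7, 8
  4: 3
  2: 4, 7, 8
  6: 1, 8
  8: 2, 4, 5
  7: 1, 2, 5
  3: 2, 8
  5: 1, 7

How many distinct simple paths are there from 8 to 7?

6

8→2→7
8→4→3→2→7
8→5→1→3→2→7
8→5→1→4→3→2→7
8→5→1→7
8→5→7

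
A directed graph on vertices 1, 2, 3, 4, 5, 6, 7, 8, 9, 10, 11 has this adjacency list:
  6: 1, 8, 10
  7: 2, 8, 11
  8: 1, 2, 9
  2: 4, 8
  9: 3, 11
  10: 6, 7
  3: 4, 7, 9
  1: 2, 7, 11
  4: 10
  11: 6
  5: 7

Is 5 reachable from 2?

No

Explore from 2.
Distance 1: reach 4, 8.
Distance 2: reach 1, 9, 10.
Distance 3: reach 3, 6, 7, 11.
The search from 2 is exhausted; no directed path reaches 5.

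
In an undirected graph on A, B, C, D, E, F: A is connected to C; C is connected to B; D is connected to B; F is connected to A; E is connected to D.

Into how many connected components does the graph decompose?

1

From A: component {A, B, C, D, E, F}.
That's 1 component.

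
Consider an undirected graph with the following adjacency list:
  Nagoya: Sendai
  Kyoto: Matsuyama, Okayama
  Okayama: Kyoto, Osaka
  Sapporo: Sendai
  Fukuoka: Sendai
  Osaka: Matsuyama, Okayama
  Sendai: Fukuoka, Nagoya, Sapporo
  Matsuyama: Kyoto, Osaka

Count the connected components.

2

From Fukuoka: component {Fukuoka, Nagoya, Sapporo, Sendai}.
From Kyoto: component {Kyoto, Matsuyama, Okayama, Osaka}.
That's 2 components.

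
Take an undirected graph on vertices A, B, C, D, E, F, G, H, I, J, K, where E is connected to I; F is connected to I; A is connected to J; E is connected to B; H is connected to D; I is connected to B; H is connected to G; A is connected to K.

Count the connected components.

4

From A: component {A, J, K}.
From B: component {B, E, F, I}.
From C: component {C}.
From D: component {D, G, H}.
That's 4 components.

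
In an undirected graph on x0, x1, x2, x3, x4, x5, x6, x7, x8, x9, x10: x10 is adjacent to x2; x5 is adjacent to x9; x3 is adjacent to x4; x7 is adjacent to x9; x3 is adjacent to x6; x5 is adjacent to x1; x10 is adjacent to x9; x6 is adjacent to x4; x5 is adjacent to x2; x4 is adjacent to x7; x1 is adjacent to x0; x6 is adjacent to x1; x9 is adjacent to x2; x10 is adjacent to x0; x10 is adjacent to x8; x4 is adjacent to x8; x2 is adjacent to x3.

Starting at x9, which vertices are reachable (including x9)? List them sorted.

x0, x1, x2, x3, x4, x5, x6, x7, x8, x9, x10

Start at x9.
Its neighbours: x2, x5, x7, x10.
Then their neighbours: x0, x1, x3, x4, x8.
Then next layer: x6.
Every vertex is now reached.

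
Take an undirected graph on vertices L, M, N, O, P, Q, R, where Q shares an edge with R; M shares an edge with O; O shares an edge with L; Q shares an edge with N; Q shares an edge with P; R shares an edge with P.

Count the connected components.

2

From L: component {L, M, O}.
From N: component {N, P, Q, R}.
That's 2 components.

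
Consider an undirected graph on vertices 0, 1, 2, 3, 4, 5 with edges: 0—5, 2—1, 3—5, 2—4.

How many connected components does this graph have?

2

From 0: component {0, 3, 5}.
From 1: component {1, 2, 4}.
That's 2 components.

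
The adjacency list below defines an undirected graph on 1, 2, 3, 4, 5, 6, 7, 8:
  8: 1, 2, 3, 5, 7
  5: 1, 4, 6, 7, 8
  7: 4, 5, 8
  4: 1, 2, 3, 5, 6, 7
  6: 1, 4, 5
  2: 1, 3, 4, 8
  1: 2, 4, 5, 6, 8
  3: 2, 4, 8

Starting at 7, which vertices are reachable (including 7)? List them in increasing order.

1, 2, 3, 4, 5, 6, 7, 8

Start at 7.
Its neighbours: 4, 5, 8.
Then their neighbours: 1, 2, 3, 6.
Every vertex is now reached.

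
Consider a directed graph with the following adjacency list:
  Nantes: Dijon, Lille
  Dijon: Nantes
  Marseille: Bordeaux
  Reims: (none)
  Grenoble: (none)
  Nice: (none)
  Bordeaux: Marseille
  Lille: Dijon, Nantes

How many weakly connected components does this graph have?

From Bordeaux: component {Bordeaux, Marseille}.
From Dijon: component {Dijon, Lille, Nantes}.
From Grenoble: component {Grenoble}.
From Nice: component {Nice}.
From Reims: component {Reims}.
That's 5 components.

5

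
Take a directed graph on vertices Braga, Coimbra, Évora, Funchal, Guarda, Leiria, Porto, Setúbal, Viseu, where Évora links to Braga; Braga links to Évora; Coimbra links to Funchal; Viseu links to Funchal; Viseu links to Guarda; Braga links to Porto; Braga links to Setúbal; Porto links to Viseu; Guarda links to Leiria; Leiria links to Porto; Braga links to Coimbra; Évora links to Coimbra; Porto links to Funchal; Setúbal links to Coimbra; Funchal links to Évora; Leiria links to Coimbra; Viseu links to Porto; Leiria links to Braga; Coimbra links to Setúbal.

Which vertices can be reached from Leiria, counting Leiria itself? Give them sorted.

Start at Leiria.
Its neighbours: Braga, Coimbra, Porto.
Then their neighbours: Évora, Funchal, Setúbal, Viseu.
Then next layer: Guarda.
Every vertex is now reached.

Braga, Coimbra, Évora, Funchal, Guarda, Leiria, Porto, Setúbal, Viseu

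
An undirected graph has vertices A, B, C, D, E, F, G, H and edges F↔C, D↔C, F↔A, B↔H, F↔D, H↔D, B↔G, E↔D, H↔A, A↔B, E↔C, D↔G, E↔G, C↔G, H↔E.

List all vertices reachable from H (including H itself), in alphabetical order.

A, B, C, D, E, F, G, H

Start at H.
Its neighbours: A, B, D, E.
Then their neighbours: C, F, G.
Every vertex is now reached.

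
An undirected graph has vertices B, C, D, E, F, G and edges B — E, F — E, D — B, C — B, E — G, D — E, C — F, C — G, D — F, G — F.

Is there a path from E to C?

Explore from E.
Distance 1: reach B, D, F, G.
Distance 2: reach C.
Found C.

Yes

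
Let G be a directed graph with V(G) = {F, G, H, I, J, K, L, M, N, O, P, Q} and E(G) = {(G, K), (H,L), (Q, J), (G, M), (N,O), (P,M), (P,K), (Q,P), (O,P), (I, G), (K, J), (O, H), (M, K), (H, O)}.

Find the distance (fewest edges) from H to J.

Distance 0: H.
Distance 1: L, O.
Distance 2: P.
Distance 3: K, M.
Distance 4: J — contains J.

4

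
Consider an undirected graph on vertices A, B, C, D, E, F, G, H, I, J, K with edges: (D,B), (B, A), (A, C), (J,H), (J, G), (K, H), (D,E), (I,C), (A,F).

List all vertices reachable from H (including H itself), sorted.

Start at H.
Its neighbours: J, K.
Then their neighbours: G.
Nothing further is reachable.

G, H, J, K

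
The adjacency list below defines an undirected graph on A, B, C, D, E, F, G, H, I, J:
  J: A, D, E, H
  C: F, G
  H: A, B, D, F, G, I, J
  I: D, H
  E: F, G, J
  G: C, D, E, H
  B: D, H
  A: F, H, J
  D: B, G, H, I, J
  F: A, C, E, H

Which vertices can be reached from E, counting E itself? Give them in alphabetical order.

Start at E.
Its neighbours: F, G, J.
Then their neighbours: A, C, D, H.
Then next layer: B, I.
Every vertex is now reached.

A, B, C, D, E, F, G, H, I, J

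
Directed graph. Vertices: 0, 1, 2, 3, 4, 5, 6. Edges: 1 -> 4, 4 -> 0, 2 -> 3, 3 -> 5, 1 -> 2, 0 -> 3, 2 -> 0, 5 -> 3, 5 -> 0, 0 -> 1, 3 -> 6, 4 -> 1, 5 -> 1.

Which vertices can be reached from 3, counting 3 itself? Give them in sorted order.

Start at 3.
Its neighbours: 5, 6.
Then their neighbours: 0, 1.
Then next layer: 2, 4.
Every vertex is now reached.

0, 1, 2, 3, 4, 5, 6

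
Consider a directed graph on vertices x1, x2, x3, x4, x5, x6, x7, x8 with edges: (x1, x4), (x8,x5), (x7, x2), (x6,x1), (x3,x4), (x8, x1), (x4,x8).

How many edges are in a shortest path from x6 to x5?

Distance 0: x6.
Distance 1: x1.
Distance 2: x4.
Distance 3: x8.
Distance 4: x5 — contains x5.

4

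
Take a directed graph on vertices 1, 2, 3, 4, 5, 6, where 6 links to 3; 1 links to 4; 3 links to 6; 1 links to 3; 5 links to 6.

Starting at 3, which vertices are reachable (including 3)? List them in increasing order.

3, 6

Start at 3.
Its neighbours: 6.
Nothing further is reachable.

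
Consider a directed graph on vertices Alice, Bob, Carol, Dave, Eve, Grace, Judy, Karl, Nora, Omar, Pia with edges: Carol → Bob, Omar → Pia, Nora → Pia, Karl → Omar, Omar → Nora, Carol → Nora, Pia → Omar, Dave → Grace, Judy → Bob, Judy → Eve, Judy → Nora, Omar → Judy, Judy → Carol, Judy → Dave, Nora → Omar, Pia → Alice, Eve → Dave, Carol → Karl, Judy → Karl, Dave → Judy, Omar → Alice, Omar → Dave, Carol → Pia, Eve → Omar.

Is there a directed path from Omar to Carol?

Explore from Omar.
Distance 1: reach Alice, Dave, Judy, Nora, Pia.
Distance 2: reach Bob, Carol, Eve, Grace, Karl.
Found Carol.

Yes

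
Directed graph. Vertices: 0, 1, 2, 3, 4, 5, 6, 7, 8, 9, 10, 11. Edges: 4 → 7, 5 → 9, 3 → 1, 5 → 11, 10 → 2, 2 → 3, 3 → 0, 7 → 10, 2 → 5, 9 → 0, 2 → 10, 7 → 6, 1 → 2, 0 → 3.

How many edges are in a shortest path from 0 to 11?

Distance 0: 0.
Distance 1: 3.
Distance 2: 1.
Distance 3: 2.
Distance 4: 5, 10.
Distance 5: 9, 11 — contains 11.

5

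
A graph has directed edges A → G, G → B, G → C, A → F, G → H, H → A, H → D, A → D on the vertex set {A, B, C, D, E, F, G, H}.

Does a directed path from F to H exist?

No

F has no outgoing edges, so nothing is reachable from it.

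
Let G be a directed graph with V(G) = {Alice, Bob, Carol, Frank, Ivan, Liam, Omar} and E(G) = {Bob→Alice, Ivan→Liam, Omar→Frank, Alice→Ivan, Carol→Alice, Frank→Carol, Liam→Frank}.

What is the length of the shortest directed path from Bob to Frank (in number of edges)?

4

Distance 0: Bob.
Distance 1: Alice.
Distance 2: Ivan.
Distance 3: Liam.
Distance 4: Frank — contains Frank.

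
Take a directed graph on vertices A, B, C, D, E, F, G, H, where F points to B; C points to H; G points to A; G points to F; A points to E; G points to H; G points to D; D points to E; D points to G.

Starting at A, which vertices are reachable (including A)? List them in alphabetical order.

Start at A.
Its neighbours: E.
Nothing further is reachable.

A, E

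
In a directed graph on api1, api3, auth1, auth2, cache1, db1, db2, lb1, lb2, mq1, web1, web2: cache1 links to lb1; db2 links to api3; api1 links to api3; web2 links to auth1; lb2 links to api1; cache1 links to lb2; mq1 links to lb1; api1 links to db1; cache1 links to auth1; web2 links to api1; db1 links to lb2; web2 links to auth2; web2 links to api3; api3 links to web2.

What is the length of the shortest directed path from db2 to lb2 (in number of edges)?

Distance 0: db2.
Distance 1: api3.
Distance 2: web2.
Distance 3: api1, auth1, auth2.
Distance 4: db1.
Distance 5: lb2 — contains lb2.

5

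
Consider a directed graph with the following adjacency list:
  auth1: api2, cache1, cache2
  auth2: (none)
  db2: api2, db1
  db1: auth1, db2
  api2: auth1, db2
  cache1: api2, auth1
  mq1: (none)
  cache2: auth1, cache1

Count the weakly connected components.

3

From api2: component {api2, auth1, cache1, cache2, db1, db2}.
From auth2: component {auth2}.
From mq1: component {mq1}.
That's 3 components.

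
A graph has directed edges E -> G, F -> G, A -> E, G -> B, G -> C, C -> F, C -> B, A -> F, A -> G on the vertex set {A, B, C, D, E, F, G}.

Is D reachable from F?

Explore from F.
Distance 1: reach G.
Distance 2: reach B, C.
The search from F is exhausted; no directed path reaches D.

No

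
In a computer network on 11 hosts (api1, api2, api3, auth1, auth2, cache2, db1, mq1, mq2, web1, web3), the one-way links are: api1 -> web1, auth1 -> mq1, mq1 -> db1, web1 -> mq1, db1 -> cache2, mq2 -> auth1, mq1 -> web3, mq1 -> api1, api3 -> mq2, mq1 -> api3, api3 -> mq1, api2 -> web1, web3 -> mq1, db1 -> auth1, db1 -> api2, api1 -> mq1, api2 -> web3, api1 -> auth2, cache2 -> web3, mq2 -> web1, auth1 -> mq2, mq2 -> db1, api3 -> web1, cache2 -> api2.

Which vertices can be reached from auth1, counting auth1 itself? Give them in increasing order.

api1, api2, api3, auth1, auth2, cache2, db1, mq1, mq2, web1, web3

Start at auth1.
Its neighbours: mq1, mq2.
Then their neighbours: api1, api3, db1, web1, web3.
Then next layer: api2, auth2, cache2.
Every vertex is now reached.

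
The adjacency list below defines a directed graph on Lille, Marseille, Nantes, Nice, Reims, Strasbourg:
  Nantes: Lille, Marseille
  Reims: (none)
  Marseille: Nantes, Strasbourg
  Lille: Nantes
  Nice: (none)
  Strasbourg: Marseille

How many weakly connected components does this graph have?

3

From Lille: component {Lille, Marseille, Nantes, Strasbourg}.
From Nice: component {Nice}.
From Reims: component {Reims}.
That's 3 components.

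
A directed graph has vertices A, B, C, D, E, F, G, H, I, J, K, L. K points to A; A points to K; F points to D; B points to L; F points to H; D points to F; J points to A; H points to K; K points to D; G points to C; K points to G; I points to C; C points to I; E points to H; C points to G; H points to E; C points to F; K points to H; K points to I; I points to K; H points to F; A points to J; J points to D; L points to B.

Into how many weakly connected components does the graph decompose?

2

From A: component {A, C, D, E, F, G, H, I, J, K}.
From B: component {B, L}.
That's 2 components.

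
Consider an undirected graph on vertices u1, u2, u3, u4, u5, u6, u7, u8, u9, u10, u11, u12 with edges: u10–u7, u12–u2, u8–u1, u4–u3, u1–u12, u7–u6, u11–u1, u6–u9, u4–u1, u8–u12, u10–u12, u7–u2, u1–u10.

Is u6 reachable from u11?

Yes

Explore from u11.
Distance 1: reach u1.
Distance 2: reach u4, u8, u10, u12.
Distance 3: reach u2, u3, u7.
Distance 4: reach u6.
Found u6.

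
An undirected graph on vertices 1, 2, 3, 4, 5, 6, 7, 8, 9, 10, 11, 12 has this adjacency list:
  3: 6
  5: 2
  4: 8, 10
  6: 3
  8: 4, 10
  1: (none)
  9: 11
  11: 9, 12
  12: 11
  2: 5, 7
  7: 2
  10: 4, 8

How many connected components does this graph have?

From 1: component {1}.
From 2: component {2, 5, 7}.
From 3: component {3, 6}.
From 4: component {4, 8, 10}.
From 9: component {9, 11, 12}.
That's 5 components.

5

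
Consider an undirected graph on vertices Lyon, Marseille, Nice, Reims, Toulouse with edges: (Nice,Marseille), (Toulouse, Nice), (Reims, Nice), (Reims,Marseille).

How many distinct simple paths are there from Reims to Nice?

2

Reims–Marseille–Nice
Reims–Nice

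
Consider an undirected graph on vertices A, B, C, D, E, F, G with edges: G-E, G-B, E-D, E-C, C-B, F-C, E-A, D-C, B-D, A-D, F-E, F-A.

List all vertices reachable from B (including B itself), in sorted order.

A, B, C, D, E, F, G

Start at B.
Its neighbours: C, D, G.
Then their neighbours: A, E, F.
Every vertex is now reached.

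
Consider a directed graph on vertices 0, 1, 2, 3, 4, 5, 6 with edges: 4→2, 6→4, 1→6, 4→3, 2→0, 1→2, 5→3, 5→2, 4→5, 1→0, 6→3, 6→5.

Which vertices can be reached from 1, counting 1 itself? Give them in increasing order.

Start at 1.
Its neighbours: 0, 2, 6.
Then their neighbours: 3, 4, 5.
Every vertex is now reached.

0, 1, 2, 3, 4, 5, 6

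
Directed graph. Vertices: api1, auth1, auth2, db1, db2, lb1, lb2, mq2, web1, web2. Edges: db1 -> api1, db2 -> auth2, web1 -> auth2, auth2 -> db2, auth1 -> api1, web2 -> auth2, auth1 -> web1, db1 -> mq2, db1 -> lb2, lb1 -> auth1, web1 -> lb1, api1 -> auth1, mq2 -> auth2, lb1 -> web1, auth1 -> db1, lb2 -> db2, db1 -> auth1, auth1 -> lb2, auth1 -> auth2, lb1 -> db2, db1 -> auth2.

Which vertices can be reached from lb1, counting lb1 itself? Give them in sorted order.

Start at lb1.
Its neighbours: auth1, db2, web1.
Then their neighbours: api1, auth2, db1, lb2.
Then next layer: mq2.
Nothing further is reachable.

api1, auth1, auth2, db1, db2, lb1, lb2, mq2, web1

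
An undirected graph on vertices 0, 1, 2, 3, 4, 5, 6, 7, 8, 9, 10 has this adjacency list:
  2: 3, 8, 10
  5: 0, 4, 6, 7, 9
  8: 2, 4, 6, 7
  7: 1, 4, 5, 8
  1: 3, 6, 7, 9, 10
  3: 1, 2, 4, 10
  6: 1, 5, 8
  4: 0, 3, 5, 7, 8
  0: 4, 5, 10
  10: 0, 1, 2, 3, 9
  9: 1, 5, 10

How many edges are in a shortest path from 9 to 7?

Distance 0: 9.
Distance 1: 1, 5, 10.
Distance 2: 0, 2, 3, 4, 6, 7 — contains 7.

2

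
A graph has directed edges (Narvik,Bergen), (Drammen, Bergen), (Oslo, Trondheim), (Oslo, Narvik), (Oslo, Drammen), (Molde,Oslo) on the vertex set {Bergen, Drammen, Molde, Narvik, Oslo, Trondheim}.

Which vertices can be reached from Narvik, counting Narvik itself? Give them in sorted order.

Bergen, Narvik

Start at Narvik.
Its neighbours: Bergen.
Nothing further is reachable.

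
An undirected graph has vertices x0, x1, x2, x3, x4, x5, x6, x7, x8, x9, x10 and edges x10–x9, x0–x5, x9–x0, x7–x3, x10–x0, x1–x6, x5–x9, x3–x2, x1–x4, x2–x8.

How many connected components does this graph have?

3

From x0: component {x0, x5, x9, x10}.
From x1: component {x1, x4, x6}.
From x2: component {x2, x3, x7, x8}.
That's 3 components.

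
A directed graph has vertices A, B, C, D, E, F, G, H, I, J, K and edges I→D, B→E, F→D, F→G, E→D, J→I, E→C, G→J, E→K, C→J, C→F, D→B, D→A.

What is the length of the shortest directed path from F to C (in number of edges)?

Distance 0: F.
Distance 1: D, G.
Distance 2: A, B, J.
Distance 3: E, I.
Distance 4: C, K — contains C.

4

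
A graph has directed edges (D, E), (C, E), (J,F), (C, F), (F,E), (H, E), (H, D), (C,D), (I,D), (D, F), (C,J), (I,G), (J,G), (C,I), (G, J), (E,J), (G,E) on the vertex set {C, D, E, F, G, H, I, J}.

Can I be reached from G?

No

Explore from G.
Distance 1: reach E, J.
Distance 2: reach F.
The search from G is exhausted; no directed path reaches I.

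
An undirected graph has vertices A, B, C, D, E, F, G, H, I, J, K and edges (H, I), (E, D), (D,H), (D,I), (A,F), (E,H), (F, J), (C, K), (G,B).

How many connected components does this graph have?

4

From A: component {A, F, J}.
From B: component {B, G}.
From C: component {C, K}.
From D: component {D, E, H, I}.
That's 4 components.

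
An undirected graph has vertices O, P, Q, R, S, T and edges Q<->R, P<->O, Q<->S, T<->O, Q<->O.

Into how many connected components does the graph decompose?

1

From O: component {O, P, Q, R, S, T}.
That's 1 component.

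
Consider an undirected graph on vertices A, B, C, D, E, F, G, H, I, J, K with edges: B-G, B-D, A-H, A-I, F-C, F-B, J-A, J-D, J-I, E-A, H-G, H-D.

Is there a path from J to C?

Explore from J.
Distance 1: reach A, D, I.
Distance 2: reach B, E, H.
Distance 3: reach F, G.
Distance 4: reach C.
Found C.

Yes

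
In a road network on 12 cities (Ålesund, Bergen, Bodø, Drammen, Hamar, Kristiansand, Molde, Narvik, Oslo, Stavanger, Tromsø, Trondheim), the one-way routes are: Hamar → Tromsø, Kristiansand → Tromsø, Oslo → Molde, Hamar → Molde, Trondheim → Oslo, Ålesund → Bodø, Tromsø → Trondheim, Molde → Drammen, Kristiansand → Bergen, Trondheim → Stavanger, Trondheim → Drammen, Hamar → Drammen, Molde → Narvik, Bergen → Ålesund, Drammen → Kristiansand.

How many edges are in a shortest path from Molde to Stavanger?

Distance 0: Molde.
Distance 1: Drammen, Narvik.
Distance 2: Kristiansand.
Distance 3: Bergen, Tromsø.
Distance 4: Ålesund, Trondheim.
Distance 5: Bodø, Oslo, Stavanger — contains Stavanger.

5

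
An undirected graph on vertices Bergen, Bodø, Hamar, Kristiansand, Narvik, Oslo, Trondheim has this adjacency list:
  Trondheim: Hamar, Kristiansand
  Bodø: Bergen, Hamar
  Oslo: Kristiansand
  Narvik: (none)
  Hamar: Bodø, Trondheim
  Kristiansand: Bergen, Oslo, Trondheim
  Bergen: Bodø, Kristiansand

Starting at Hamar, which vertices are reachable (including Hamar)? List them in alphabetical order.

Bergen, Bodø, Hamar, Kristiansand, Oslo, Trondheim

Start at Hamar.
Its neighbours: Bodø, Trondheim.
Then their neighbours: Bergen, Kristiansand.
Then next layer: Oslo.
Nothing further is reachable.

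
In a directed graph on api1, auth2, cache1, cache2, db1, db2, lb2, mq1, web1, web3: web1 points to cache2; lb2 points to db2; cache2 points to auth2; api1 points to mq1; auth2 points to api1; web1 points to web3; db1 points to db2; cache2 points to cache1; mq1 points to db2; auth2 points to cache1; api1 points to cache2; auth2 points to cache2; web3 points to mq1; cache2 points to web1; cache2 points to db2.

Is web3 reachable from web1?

Explore from web1.
Distance 1: reach cache2, web3.
Found web3.

Yes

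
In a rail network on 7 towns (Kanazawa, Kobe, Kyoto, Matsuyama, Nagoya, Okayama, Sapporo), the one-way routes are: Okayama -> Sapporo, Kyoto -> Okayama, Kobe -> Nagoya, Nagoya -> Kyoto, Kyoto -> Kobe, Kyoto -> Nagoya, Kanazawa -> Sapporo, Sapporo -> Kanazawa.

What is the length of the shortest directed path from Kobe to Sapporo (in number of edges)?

4

Distance 0: Kobe.
Distance 1: Nagoya.
Distance 2: Kyoto.
Distance 3: Okayama.
Distance 4: Sapporo — contains Sapporo.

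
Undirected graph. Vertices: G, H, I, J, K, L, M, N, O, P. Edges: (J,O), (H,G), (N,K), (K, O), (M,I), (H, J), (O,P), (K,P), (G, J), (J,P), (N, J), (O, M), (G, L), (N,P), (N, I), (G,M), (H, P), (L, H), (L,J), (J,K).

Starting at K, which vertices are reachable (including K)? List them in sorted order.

G, H, I, J, K, L, M, N, O, P

Start at K.
Its neighbours: J, N, O, P.
Then their neighbours: G, H, I, L, M.
Every vertex is now reached.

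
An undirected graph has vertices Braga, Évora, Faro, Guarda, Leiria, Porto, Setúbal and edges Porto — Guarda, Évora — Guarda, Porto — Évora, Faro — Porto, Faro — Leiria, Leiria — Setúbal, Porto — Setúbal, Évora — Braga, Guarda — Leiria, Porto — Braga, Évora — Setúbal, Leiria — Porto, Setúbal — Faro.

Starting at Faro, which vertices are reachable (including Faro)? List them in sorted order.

Braga, Évora, Faro, Guarda, Leiria, Porto, Setúbal

Start at Faro.
Its neighbours: Leiria, Porto, Setúbal.
Then their neighbours: Braga, Évora, Guarda.
Every vertex is now reached.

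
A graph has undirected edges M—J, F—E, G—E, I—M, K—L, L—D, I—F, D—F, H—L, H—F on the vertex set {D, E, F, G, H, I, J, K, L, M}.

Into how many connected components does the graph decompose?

1

From D: component {D, E, F, G, H, I, J, K, L, M}.
That's 1 component.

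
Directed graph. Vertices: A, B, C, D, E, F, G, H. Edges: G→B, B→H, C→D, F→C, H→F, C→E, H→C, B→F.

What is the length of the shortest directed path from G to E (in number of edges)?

Distance 0: G.
Distance 1: B.
Distance 2: F, H.
Distance 3: C.
Distance 4: D, E — contains E.

4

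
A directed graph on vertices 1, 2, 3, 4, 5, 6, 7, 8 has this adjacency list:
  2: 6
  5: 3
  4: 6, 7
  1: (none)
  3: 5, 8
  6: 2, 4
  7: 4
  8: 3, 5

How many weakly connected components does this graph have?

3

From 1: component {1}.
From 2: component {2, 4, 6, 7}.
From 3: component {3, 5, 8}.
That's 3 components.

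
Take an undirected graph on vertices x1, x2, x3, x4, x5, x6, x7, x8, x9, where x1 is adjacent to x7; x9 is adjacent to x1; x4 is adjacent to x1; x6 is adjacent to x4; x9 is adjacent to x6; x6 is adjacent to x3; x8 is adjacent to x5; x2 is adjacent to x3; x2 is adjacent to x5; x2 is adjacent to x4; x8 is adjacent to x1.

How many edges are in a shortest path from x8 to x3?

3

Distance 0: x8.
Distance 1: x1, x5.
Distance 2: x2, x4, x7, x9.
Distance 3: x3, x6 — contains x3.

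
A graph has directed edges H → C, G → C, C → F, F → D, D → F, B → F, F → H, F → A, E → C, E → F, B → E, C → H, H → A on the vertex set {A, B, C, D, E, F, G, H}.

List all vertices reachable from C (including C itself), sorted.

Start at C.
Its neighbours: F, H.
Then their neighbours: A, D.
Nothing further is reachable.

A, C, D, F, H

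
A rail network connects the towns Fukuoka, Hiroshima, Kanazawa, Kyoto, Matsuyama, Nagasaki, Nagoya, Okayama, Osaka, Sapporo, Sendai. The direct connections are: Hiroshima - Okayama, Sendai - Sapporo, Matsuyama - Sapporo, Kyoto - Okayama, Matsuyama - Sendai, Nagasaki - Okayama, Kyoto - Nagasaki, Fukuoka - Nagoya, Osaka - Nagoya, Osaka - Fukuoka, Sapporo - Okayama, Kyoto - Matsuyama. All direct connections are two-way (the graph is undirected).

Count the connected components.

3

From Fukuoka: component {Fukuoka, Nagoya, Osaka}.
From Hiroshima: component {Hiroshima, Kyoto, Matsuyama, Nagasaki, Okayama, Sapporo, Sendai}.
From Kanazawa: component {Kanazawa}.
That's 3 components.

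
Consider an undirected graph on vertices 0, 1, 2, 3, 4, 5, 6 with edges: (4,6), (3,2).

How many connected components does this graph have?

From 0: component {0}.
From 1: component {1}.
From 2: component {2, 3}.
From 4: component {4, 6}.
From 5: component {5}.
That's 5 components.

5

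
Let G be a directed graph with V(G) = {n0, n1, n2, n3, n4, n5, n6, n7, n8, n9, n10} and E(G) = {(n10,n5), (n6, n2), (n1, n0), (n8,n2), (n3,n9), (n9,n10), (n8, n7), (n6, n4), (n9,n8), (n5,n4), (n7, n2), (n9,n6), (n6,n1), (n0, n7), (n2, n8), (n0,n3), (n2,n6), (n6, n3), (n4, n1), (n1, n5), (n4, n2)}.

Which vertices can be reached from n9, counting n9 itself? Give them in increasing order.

n0, n1, n2, n3, n4, n5, n6, n7, n8, n9, n10

Start at n9.
Its neighbours: n6, n8, n10.
Then their neighbours: n1, n2, n3, n4, n5, n7.
Then next layer: n0.
Every vertex is now reached.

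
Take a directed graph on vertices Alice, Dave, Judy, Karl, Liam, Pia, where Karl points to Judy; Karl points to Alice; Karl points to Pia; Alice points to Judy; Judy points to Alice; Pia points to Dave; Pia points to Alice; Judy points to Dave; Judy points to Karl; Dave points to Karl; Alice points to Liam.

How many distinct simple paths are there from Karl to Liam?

3

Karl→Alice→Liam
Karl→Judy→Alice→Liam
Karl→Pia→Alice→Liam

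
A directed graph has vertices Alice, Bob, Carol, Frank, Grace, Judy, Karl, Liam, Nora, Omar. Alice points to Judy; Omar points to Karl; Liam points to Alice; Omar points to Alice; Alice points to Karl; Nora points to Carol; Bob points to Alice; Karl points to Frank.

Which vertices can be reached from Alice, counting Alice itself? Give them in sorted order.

Alice, Frank, Judy, Karl

Start at Alice.
Its neighbours: Judy, Karl.
Then their neighbours: Frank.
Nothing further is reachable.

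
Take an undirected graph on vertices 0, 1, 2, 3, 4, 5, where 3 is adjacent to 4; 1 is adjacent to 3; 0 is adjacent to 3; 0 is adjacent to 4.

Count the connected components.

From 0: component {0, 1, 3, 4}.
From 2: component {2}.
From 5: component {5}.
That's 3 components.

3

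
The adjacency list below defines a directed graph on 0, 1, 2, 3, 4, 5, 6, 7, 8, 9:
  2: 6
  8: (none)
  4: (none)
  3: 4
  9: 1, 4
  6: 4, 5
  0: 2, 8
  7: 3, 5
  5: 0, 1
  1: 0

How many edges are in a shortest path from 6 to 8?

3

Distance 0: 6.
Distance 1: 4, 5.
Distance 2: 0, 1.
Distance 3: 2, 8 — contains 8.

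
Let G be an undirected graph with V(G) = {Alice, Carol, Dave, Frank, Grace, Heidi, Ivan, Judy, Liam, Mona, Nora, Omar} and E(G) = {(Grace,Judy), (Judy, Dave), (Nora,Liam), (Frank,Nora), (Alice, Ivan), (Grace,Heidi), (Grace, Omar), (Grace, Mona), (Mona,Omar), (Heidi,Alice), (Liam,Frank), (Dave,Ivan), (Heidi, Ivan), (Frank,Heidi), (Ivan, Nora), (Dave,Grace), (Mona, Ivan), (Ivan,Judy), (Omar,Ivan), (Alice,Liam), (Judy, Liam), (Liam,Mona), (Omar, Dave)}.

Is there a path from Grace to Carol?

Explore from Grace.
Distance 1: reach Dave, Heidi, Judy, Mona, Omar.
Distance 2: reach Alice, Frank, Ivan, Liam.
Distance 3: reach Nora.
The search is exhausted without reaching Carol; it lies in a different component.

No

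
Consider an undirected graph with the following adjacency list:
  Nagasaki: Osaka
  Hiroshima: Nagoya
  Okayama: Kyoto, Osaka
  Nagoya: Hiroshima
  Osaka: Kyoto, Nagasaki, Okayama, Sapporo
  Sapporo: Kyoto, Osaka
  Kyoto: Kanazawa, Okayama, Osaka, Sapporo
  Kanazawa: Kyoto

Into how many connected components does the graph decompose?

From Hiroshima: component {Hiroshima, Nagoya}.
From Kanazawa: component {Kanazawa, Kyoto, Nagasaki, Okayama, Osaka, Sapporo}.
That's 2 components.

2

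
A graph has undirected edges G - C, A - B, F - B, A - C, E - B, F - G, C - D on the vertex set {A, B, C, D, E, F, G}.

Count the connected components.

From A: component {A, B, C, D, E, F, G}.
That's 1 component.

1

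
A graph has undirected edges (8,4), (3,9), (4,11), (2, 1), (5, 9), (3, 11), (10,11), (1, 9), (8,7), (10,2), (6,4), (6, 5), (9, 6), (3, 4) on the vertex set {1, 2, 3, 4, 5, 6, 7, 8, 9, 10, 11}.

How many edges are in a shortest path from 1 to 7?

Distance 0: 1.
Distance 1: 2, 9.
Distance 2: 3, 5, 6, 10.
Distance 3: 4, 11.
Distance 4: 8.
Distance 5: 7 — contains 7.

5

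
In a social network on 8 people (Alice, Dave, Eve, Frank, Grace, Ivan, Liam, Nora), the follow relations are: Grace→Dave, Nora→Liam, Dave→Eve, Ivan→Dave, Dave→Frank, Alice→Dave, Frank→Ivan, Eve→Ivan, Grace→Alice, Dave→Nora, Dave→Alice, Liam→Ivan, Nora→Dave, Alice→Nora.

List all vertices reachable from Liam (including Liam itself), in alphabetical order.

Alice, Dave, Eve, Frank, Ivan, Liam, Nora

Start at Liam.
Its neighbours: Ivan.
Then their neighbours: Dave.
Then next layer: Alice, Eve, Frank, Nora.
Nothing further is reachable.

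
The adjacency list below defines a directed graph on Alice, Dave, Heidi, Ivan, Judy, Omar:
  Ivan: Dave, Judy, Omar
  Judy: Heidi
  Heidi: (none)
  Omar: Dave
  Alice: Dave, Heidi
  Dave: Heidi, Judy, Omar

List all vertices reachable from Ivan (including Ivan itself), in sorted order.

Dave, Heidi, Ivan, Judy, Omar

Start at Ivan.
Its neighbours: Dave, Judy, Omar.
Then their neighbours: Heidi.
Nothing further is reachable.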